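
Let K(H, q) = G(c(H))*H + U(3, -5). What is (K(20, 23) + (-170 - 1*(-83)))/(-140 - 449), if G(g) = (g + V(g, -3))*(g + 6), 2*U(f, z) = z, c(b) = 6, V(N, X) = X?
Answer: -1261/1178 ≈ -1.0705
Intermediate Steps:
U(f, z) = z/2
G(g) = (-3 + g)*(6 + g) (G(g) = (g - 3)*(g + 6) = (-3 + g)*(6 + g))
K(H, q) = -5/2 + 36*H (K(H, q) = (-18 + 6**2 + 3*6)*H + (1/2)*(-5) = (-18 + 36 + 18)*H - 5/2 = 36*H - 5/2 = -5/2 + 36*H)
(K(20, 23) + (-170 - 1*(-83)))/(-140 - 449) = ((-5/2 + 36*20) + (-170 - 1*(-83)))/(-140 - 449) = ((-5/2 + 720) + (-170 + 83))/(-589) = (1435/2 - 87)*(-1/589) = (1261/2)*(-1/589) = -1261/1178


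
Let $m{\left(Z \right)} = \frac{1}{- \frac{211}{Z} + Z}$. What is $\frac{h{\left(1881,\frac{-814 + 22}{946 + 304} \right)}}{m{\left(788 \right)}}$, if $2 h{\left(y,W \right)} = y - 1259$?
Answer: $\frac{193047963}{788} \approx 2.4498 \cdot 10^{5}$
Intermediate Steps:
$h{\left(y,W \right)} = - \frac{1259}{2} + \frac{y}{2}$ ($h{\left(y,W \right)} = \frac{y - 1259}{2} = \frac{-1259 + y}{2} = - \frac{1259}{2} + \frac{y}{2}$)
$m{\left(Z \right)} = \frac{1}{Z - \frac{211}{Z}}$
$\frac{h{\left(1881,\frac{-814 + 22}{946 + 304} \right)}}{m{\left(788 \right)}} = \frac{- \frac{1259}{2} + \frac{1}{2} \cdot 1881}{788 \frac{1}{-211 + 788^{2}}} = \frac{- \frac{1259}{2} + \frac{1881}{2}}{788 \frac{1}{-211 + 620944}} = \frac{311}{788 \cdot \frac{1}{620733}} = \frac{311}{\frac{788}{620733}} = 311 \cdot \frac{620733}{788} = \frac{193047963}{788}$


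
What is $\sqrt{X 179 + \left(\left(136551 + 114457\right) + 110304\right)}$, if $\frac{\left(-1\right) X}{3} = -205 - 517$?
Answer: $\sqrt{749026} \approx 865.46$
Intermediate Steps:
$X = 2166$ ($X = - 3 \left(-205 - 517\right) = \left(-3\right) \left(-722\right) = 2166$)
$\sqrt{X 179 + \left(\left(136551 + 114457\right) + 110304\right)} = \sqrt{2166 \cdot 179 + \left(\left(136551 + 114457\right) + 110304\right)} = \sqrt{387714 + \left(251008 + 110304\right)} = \sqrt{387714 + 361312} = \sqrt{749026}$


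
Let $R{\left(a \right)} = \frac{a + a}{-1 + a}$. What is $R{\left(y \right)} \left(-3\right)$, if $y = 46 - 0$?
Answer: $- \frac{92}{15} \approx -6.1333$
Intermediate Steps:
$y = 46$ ($y = 46 + 0 = 46$)
$R{\left(a \right)} = \frac{2 a}{-1 + a}$
$R{\left(y \right)} \left(-3\right) = 2 \cdot 46 \frac{1}{-1 + 46} \left(-3\right) = 2 \cdot 46 \cdot \frac{1}{45} \left(-3\right) = \frac{92}{45} \left(-3\right) = - \frac{92}{15}$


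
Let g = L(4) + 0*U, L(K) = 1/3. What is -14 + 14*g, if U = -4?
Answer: -28/3 ≈ -9.3333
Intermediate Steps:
L(K) = 1/3
g = 1/3 (g = 1/3 + 0*(-4) = 1/3 + 0 = 1/3 ≈ 0.33333)
-14 + 14*g = -14 + 14*(1/3) = -14 + 14/3 = -28/3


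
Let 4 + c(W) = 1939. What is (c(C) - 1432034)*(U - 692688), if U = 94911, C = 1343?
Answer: 854880289923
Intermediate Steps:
c(W) = 1935 (c(W) = -4 + 1939 = 1935)
(c(C) - 1432034)*(U - 692688) = (1935 - 1432034)*(94911 - 692688) = -1430099*(-597777) = 854880289923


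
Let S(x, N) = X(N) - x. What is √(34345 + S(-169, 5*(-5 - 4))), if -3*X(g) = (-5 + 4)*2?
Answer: 86*√42/3 ≈ 185.78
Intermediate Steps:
X(g) = ⅔ (X(g) = -(-5 + 4)*2/3 = -(-1)*2/3 = -⅓*(-2) = ⅔)
S(x, N) = ⅔ - x
√(34345 + S(-169, 5*(-5 - 4))) = √(34345 + (⅔ - 1*(-169))) = √(34345 + (⅔ + 169)) = √(34345 + 509/3) = √(103544/3) = 86*√42/3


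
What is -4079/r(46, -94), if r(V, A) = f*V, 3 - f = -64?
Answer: -4079/3082 ≈ -1.3235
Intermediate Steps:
f = 67 (f = 3 - 1*(-64) = 3 + 64 = 67)
r(V, A) = 67*V
-4079/r(46, -94) = -4079/(67*46) = -4079/3082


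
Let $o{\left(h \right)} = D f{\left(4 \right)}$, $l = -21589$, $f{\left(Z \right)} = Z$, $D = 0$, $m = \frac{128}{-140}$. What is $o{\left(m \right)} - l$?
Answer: $21589$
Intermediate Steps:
$m = - \frac{32}{35}$ ($m = 128 \left(- \frac{1}{140}\right) = - \frac{32}{35} \approx -0.91429$)
$o{\left(h \right)} = 0$ ($o{\left(h \right)} = 0 \cdot 4 = 0$)
$o{\left(m \right)} - l = 0 - -21589 = 0 + 21589 = 21589$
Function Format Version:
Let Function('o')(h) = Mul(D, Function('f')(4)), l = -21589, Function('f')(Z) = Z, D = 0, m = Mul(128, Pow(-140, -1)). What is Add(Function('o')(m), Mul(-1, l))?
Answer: 21589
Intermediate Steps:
m = Rational(-32, 35) (m = Mul(128, Rational(-1, 140)) = Rational(-32, 35) ≈ -0.91429)
Function('o')(h) = 0 (Function('o')(h) = Mul(0, 4) = 0)
Add(Function('o')(m), Mul(-1, l)) = Add(0, Mul(-1, -21589)) = Add(0, 21589) = 21589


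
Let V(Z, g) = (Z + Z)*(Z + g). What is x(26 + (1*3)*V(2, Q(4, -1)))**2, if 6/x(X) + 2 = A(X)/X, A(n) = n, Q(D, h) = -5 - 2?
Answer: 36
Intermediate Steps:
Q(D, h) = -7
V(Z, g) = 2*Z*(Z + g) (V(Z, g) = (2*Z)*(Z + g) = 2*Z*(Z + g))
x(X) = -6 (x(X) = 6/(-2 + X/X) = 6/(-2 + 1) = 6/(-1) = 6*(-1) = -6)
x(26 + (1*3)*V(2, Q(4, -1)))**2 = (-6)**2 = 36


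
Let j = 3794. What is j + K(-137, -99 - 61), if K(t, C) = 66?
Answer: 3860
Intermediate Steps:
j + K(-137, -99 - 61) = 3794 + 66 = 3860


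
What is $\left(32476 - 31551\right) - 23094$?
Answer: $-22169$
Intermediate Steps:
$\left(32476 - 31551\right) - 23094 = 925 - 23094 = -22169$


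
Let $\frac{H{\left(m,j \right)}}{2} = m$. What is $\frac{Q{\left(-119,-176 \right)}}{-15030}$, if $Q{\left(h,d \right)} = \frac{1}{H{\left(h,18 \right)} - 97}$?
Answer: $\frac{1}{5035050} \approx 1.9861 \cdot 10^{-7}$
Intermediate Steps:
$H{\left(m,j \right)} = 2 m$
$Q{\left(h,d \right)} = \frac{1}{-97 + 2 h}$ ($Q{\left(h,d \right)} = \frac{1}{2 h - 97} = \frac{1}{-97 + 2 h}$)
$\frac{Q{\left(-119,-176 \right)}}{-15030} = \frac{1}{\left(-97 + 2 \left(-119\right)\right) \left(-15030\right)} = \frac{1}{-97 - 238} \left(- \frac{1}{15030}\right) = \frac{1}{-335} \left(- \frac{1}{15030}\right) = \left(- \frac{1}{335}\right) \left(- \frac{1}{15030}\right) = \frac{1}{5035050}$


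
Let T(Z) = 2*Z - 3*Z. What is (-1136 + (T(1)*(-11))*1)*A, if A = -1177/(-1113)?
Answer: -441375/371 ≈ -1189.7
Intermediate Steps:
A = 1177/1113 (A = -1177*(-1/1113) = 1177/1113 ≈ 1.0575)
T(Z) = -Z
(-1136 + (T(1)*(-11))*1)*A = (-1136 + (-1*1*(-11))*1)*(1177/1113) = (-1136 - 1*(-11)*1)*(1177/1113) = (-1136 + 11*1)*(1177/1113) = (-1136 + 11)*(1177/1113) = -1125*1177/1113 = -441375/371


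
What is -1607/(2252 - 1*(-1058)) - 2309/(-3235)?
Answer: 488829/2141570 ≈ 0.22826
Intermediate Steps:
-1607/(2252 - 1*(-1058)) - 2309/(-3235) = -1607/(2252 + 1058) - 2309*(-1/3235) = -1607/3310 + 2309/3235 = 488829/2141570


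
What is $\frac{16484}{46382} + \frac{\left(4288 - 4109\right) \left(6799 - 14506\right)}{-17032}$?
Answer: $\frac{32133591367}{394989112} \approx 81.353$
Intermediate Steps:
$\frac{16484}{46382} + \frac{\left(4288 - 4109\right) \left(6799 - 14506\right)}{-17032} = 16484 \cdot \frac{1}{46382} + 179 \left(6799 - 14506\right) \left(- \frac{1}{17032}\right) = \frac{8242}{23191} + 179 \left(-7707\right) \left(- \frac{1}{17032}\right) = \frac{8242}{23191} - - \frac{1379553}{17032} = \frac{8242}{23191} + \frac{1379553}{17032} = \frac{32133591367}{394989112}$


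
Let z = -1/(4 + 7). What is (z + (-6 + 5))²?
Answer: 144/121 ≈ 1.1901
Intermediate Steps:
z = -1/11 ≈ -0.090909
(z + (-6 + 5))² = (-1/11 + (-6 + 5))² = (-1/11 - 1)² = (-12/11)² = 144/121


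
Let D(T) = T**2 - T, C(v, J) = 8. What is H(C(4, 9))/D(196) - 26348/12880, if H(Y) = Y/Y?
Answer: -449557/219765 ≈ -2.0456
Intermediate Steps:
H(Y) = 1
H(C(4, 9))/D(196) - 26348/12880 = 1/(196*(-1 + 196)) - 26348/12880 = 1/(196*195) - 26348*1/12880 = 1/38220 - 941/460 = -449557/219765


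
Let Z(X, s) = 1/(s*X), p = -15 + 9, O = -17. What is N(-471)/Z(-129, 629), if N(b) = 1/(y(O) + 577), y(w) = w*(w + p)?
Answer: -81141/968 ≈ -83.823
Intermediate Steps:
p = -6
Z(X, s) = 1/(X*s)
y(w) = w*(-6 + w) (y(w) = w*(w - 6) = w*(-6 + w))
N(b) = 1/968 (N(b) = 1/(-17*(-6 - 17) + 577) = 1/(-17*(-23) + 577) = 1/(391 + 577) = 1/968)
N(-471)/Z(-129, 629) = 1/(968*((1/(-129*629)))) = 1/(968*((-1/129*1/629))) = 1/(968*(-1/81141)) = (1/968)*(-81141) = -81141/968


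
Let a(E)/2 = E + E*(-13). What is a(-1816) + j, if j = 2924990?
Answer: 2968574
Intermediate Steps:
a(E) = -24*E (a(E) = 2*(E + E*(-13)) = 2*(E - 13*E) = 2*(-12*E) = -24*E)
a(-1816) + j = -24*(-1816) + 2924990 = 43584 + 2924990 = 2968574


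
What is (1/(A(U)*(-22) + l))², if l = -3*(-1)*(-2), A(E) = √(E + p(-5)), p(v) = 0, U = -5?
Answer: -I/(264*√5 + 2384*I) ≈ -0.00039523 - 9.7866e-5*I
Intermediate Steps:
A(E) = √E (A(E) = √(E + 0) = √E)
l = -6 (l = 3*(-2) = -6)
(1/(A(U)*(-22) + l))² = (1/(√(-5)*(-22) - 6))² = (1/((I*√5)*(-22) - 6))² = (1/(-22*I*√5 - 6))² = (1/(-6 - 22*I*√5))² = (-6 - 22*I*√5)⁻²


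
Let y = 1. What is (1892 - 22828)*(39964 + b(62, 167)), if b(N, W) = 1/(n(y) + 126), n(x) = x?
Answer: -106259181544/127 ≈ -8.3669e+8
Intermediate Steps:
b(N, W) = 1/127 (b(N, W) = 1/(1 + 126) = 1/127)
(1892 - 22828)*(39964 + b(62, 167)) = (1892 - 22828)*(39964 + 1/127) = -20936*5075429/127 = -106259181544/127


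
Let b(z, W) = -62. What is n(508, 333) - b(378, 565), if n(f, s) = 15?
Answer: 77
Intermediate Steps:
n(508, 333) - b(378, 565) = 15 - 1*(-62) = 15 + 62 = 77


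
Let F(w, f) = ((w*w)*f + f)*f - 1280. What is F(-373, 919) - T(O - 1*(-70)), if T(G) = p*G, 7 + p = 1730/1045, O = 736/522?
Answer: 6409713206005496/54549 ≈ 1.1750e+11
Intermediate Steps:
O = 368/261 (O = 736*(1/522) = 368/261 ≈ 1.4100)
p = -1117/209 (p = -7 + 1730/1045 = -7 + 1730*(1/1045) = -7 + 346/209 = -1117/209 ≈ -5.3445)
F(w, f) = -1280 + f*(f + f*w²) (F(w, f) = (w²*f + f)*f - 1280 = (f*w² + f)*f - 1280 = (f + f*w²)*f - 1280 = f*(f + f*w²) - 1280 = -1280 + f*(f + f*w²))
T(G) = -1117*G/209
F(-373, 919) - T(O - 1*(-70)) = (-1280 + 919² + 919²*(-373)²) - (-1117)*(368/261 - 1*(-70))/209 = (-1280 + 844561 + 844561*139129) - (-1117)*(368/261 + 70)/209 = (-1280 + 844561 + 117502927369) - (-1117)*18638/(209*261) = 117503770650 - 1*(-20818646/54549) = 117503770650 + 20818646/54549 = 6409713206005496/54549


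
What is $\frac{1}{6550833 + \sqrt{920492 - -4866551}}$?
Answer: $\frac{6550833}{42913407206846} - \frac{\sqrt{5787043}}{42913407206846} \approx 1.526 \cdot 10^{-7}$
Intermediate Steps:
$\frac{1}{6550833 + \sqrt{920492 - -4866551}} = \frac{1}{6550833 + \sqrt{920492 + 4866551}} = \frac{1}{6550833 + \sqrt{5787043}}$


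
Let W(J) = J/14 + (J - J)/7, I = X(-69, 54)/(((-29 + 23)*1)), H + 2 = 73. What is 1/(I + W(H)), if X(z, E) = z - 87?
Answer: 14/435 ≈ 0.032184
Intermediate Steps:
X(z, E) = -87 + z
H = 71 (H = -2 + 73 = 71)
I = 26 (I = (-87 - 69)/(((-29 + 23)*1)) = -156/((-6*1)) = -156/(-6) = -156*(-1/6) = 26)
W(J) = J/14 (W(J) = J*(1/14) + 0*(1/7) = J/14 + 0 = J/14)
1/(I + W(H)) = 1/(26 + (1/14)*71) = 1/(26 + 71/14) = 1/(435/14) = 14/435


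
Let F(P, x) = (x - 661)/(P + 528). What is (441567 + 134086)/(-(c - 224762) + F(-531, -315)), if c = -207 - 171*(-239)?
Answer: 1726959/553276 ≈ 3.1213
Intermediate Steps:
F(P, x) = (-661 + x)/(528 + P)
c = 40662 (c = -207 + 40869 = 40662)
(441567 + 134086)/(-(c - 224762) + F(-531, -315)) = (441567 + 134086)/(-(40662 - 224762) + (-661 - 315)/(528 - 531)) = 575653/(-1*(-184100) - 976/(-3)) = 575653/(184100 - ⅓*(-976)) = 575653/(184100 + 976/3) = 575653/(553276/3) = 575653*(3/553276) = 1726959/553276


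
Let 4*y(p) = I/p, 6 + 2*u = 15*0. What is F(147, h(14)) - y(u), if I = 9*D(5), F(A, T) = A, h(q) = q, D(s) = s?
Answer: 603/4 ≈ 150.75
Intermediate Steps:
u = -3 (u = -3 + (15*0)/2 = -3 + (1/2)*0 = -3 + 0 = -3)
I = 45 (I = 9*5 = 45)
y(p) = 45/(4*p) (y(p) = (45/p)/4 = 45/(4*p))
F(147, h(14)) - y(u) = 147 - 45/(4*(-3)) = 147 - 45*(-1)/(4*3) = 147 - 1*(-15/4) = 147 + 15/4 = 603/4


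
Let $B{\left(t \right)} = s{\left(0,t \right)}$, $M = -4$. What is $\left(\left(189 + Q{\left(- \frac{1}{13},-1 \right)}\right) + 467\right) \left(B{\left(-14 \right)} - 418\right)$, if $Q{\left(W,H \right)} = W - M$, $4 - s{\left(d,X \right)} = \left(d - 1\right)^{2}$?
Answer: $- \frac{3560285}{13} \approx -2.7387 \cdot 10^{5}$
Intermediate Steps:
$s{\left(d,X \right)} = 4 - \left(-1 + d\right)^{2}$ ($s{\left(d,X \right)} = 4 - \left(d - 1\right)^{2} = 4 - \left(-1 + d\right)^{2}$)
$B{\left(t \right)} = 3$ ($B{\left(t \right)} = 4 - \left(-1 + 0\right)^{2} = 4 - \left(-1\right)^{2} = 4 - 1 = 3$)
$Q{\left(W,H \right)} = 4 + W$ ($Q{\left(W,H \right)} = W - -4 = W + 4 = 4 + W$)
$\left(\left(189 + Q{\left(- \frac{1}{13},-1 \right)}\right) + 467\right) \left(B{\left(-14 \right)} - 418\right) = \left(\left(189 + \left(4 - \frac{1}{13}\right)\right) + 467\right) \left(3 - 418\right) = \left(\left(189 + \left(4 - \frac{1}{13}\right)\right) + 467\right) \left(-415\right) = \left(\left(189 + \frac{51}{13}\right) + 467\right) \left(-415\right) = \left(\frac{2508}{13} + 467\right) \left(-415\right) = \frac{8579}{13} \left(-415\right) = - \frac{3560285}{13}$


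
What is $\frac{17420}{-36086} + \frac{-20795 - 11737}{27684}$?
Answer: $- \frac{69008543}{41625201} \approx -1.6579$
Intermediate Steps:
$\frac{17420}{-36086} + \frac{-20795 - 11737}{27684} = 17420 \left(- \frac{1}{36086}\right) + \left(-20795 - 11737\right) \frac{1}{27684} = - \frac{8710}{18043} - \frac{2711}{2307} = - \frac{69008543}{41625201}$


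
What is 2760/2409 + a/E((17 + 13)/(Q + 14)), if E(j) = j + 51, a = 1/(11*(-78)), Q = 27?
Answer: 152199967/132846714 ≈ 1.1457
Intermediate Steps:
a = -1/858 (a = 1/(-858) = -1/858 ≈ -0.0011655)
E(j) = 51 + j
2760/2409 + a/E((17 + 13)/(Q + 14)) = 2760/2409 - 1/(858*(51 + (17 + 13)/(27 + 14))) = 2760*(1/2409) - 1/(858*(51 + 30/41)) = 920/803 - 1/(858*(51 + 30*(1/41))) = 920/803 - 1/(858*(51 + 30/41)) = 920/803 - 1/(858*2121/41) = 920/803 - 1/858*41/2121 = 920/803 - 41/1819818 = 152199967/132846714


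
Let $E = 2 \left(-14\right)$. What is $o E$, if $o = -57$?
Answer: $1596$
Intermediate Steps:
$E = -28$
$o E = \left(-57\right) \left(-28\right) = 1596$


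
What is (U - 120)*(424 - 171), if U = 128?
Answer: 2024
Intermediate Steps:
(U - 120)*(424 - 171) = (128 - 120)*(424 - 171) = 8*253 = 2024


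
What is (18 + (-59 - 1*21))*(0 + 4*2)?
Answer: -496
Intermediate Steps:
(18 + (-59 - 1*21))*(0 + 4*2) = (18 + (-59 - 21))*(0 + 8) = (18 - 80)*8 = -62*8 = -496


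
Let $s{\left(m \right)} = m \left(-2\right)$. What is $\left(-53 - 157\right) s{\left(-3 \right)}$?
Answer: $-1260$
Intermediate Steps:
$s{\left(m \right)} = - 2 m$
$\left(-53 - 157\right) s{\left(-3 \right)} = \left(-53 - 157\right) \left(\left(-2\right) \left(-3\right)\right) = \left(-210\right) 6 = -1260$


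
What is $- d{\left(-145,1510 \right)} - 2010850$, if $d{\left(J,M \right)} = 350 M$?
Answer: $-2539350$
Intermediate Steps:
$- d{\left(-145,1510 \right)} - 2010850 = - 350 \cdot 1510 - 2010850 = \left(-1\right) 528500 - 2010850 = -528500 - 2010850 = -2539350$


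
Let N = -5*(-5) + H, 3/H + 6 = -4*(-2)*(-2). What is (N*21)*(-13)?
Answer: -149331/22 ≈ -6787.8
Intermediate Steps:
H = -3/22 (H = 3/(-6 - 4*(-2)*(-2)) = 3/(-6 + 8*(-2)) = 3/(-6 - 16) = 3/(-22) = 3*(-1/22) = -3/22 ≈ -0.13636)
N = 547/22 (N = -5*(-5) - 3/22 = 25 - 3/22 = 547/22 ≈ 24.864)
(N*21)*(-13) = ((547/22)*21)*(-13) = (11487/22)*(-13) = -149331/22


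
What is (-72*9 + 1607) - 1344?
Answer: -385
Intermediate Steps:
(-72*9 + 1607) - 1344 = (-648 + 1607) - 1344 = 959 - 1344 = -385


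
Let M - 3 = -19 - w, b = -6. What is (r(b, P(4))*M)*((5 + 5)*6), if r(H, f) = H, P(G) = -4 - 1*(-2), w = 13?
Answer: 10440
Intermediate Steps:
P(G) = -2 (P(G) = -4 + 2 = -2)
M = -29 (M = 3 + (-19 - 1*13) = 3 + (-19 - 13) = 3 - 32 = -29)
(r(b, P(4))*M)*((5 + 5)*6) = (-6*(-29))*((5 + 5)*6) = 174*(10*6) = 174*60 = 10440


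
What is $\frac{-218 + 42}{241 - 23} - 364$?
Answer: $- \frac{39764}{109} \approx -364.81$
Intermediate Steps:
$\frac{-218 + 42}{241 - 23} - 364 = - \frac{176}{218} - 364 = \left(-176\right) \frac{1}{218} - 364 = - \frac{88}{109} - 364 = - \frac{39764}{109}$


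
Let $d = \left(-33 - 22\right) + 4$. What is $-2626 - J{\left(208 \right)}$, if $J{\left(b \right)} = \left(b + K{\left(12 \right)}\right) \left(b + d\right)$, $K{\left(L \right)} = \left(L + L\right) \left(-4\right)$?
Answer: $-20210$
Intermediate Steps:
$d = -51$ ($d = -55 + 4 = -51$)
$K{\left(L \right)} = - 8 L$ ($K{\left(L \right)} = 2 L \left(-4\right) = - 8 L$)
$J{\left(b \right)} = \left(-96 + b\right) \left(-51 + b\right)$ ($J{\left(b \right)} = \left(b - 96\right) \left(b - 51\right) = \left(b - 96\right) \left(-51 + b\right) = \left(-96 + b\right) \left(-51 + b\right)$)
$-2626 - J{\left(208 \right)} = -2626 - \left(4896 + 208^{2} - 30576\right) = -2626 - \left(4896 + 43264 - 30576\right) = -2626 - 17584 = -20210$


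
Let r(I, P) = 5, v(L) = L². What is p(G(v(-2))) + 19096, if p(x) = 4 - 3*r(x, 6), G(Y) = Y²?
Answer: 19085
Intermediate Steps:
p(x) = -11 (p(x) = 4 - 3*5 = 4 - 15 = -11)
p(G(v(-2))) + 19096 = -11 + 19096 = 19085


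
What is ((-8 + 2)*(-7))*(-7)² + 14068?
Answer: 16126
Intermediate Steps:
((-8 + 2)*(-7))*(-7)² + 14068 = -6*(-7)*49 + 14068 = 42*49 + 14068 = 2058 + 14068 = 16126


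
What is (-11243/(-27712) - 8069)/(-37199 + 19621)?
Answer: 223596885/487121536 ≈ 0.45902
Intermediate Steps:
(-11243/(-27712) - 8069)/(-37199 + 19621) = (-11243*(-1/27712) - 8069)/(-17578) = (11243/27712 - 8069)*(-1/17578) = -223596885/27712*(-1/17578) = 223596885/487121536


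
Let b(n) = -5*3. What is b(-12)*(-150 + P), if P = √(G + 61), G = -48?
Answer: 2250 - 15*√13 ≈ 2195.9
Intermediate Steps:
b(n) = -15
P = √13 (P = √(-48 + 61) = √13 ≈ 3.6056)
b(-12)*(-150 + P) = -15*(-150 + √13) = 2250 - 15*√13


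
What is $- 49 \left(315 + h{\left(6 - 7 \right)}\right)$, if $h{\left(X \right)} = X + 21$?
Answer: $-16415$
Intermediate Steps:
$h{\left(X \right)} = 21 + X$
$- 49 \left(315 + h{\left(6 - 7 \right)}\right) = - 49 \left(315 + \left(21 + \left(6 - 7\right)\right)\right) = - 49 \left(315 + \left(21 - 1\right)\right) = - 49 \left(315 + 20\right) = \left(-49\right) 335 = -16415$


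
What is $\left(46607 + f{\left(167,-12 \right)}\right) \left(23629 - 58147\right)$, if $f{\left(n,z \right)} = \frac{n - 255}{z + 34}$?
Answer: $-1608642354$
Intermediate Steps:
$f{\left(n,z \right)} = \frac{-255 + n}{34 + z}$
$\left(46607 + f{\left(167,-12 \right)}\right) \left(23629 - 58147\right) = \left(46607 + \frac{-255 + 167}{34 - 12}\right) \left(23629 - 58147\right) = \left(46607 + \frac{1}{22} \left(-88\right)\right) \left(-34518\right) = \left(46607 - 4\right) \left(-34518\right) = 46603 \left(-34518\right) = -1608642354$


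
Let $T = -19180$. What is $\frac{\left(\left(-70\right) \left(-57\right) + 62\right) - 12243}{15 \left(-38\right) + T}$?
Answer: $\frac{8191}{19750} \approx 0.41473$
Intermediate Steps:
$\frac{\left(\left(-70\right) \left(-57\right) + 62\right) - 12243}{15 \left(-38\right) + T} = \frac{\left(\left(-70\right) \left(-57\right) + 62\right) - 12243}{15 \left(-38\right) - 19180} = \frac{\left(3990 + 62\right) - 12243}{-570 - 19180} = \frac{4052 - 12243}{-19750} = \left(-8191\right) \left(- \frac{1}{19750}\right) = \frac{8191}{19750}$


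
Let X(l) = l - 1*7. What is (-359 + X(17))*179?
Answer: -62471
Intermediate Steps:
X(l) = -7 + l (X(l) = l - 7 = -7 + l)
(-359 + X(17))*179 = (-359 + (-7 + 17))*179 = (-359 + 10)*179 = -349*179 = -62471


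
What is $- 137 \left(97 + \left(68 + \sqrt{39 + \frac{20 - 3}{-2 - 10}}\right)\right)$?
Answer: $-22605 - \frac{137 \sqrt{1353}}{6} \approx -23445.0$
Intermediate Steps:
$- 137 \left(97 + \left(68 + \sqrt{39 + \frac{20 - 3}{-2 - 10}}\right)\right) = - 137 \left(97 + \left(68 + \sqrt{39 + \frac{17}{-12}}\right)\right) = - 137 \left(97 + \left(68 + \sqrt{39 + 17 \left(- \frac{1}{12}\right)}\right)\right) = - 137 \left(97 + \left(68 + \sqrt{39 - \frac{17}{12}}\right)\right) = - 137 \left(97 + \left(68 + \sqrt{\frac{451}{12}}\right)\right) = - 137 \left(97 + \left(68 + \frac{\sqrt{1353}}{6}\right)\right) = - 137 \left(165 + \frac{\sqrt{1353}}{6}\right) = - (22605 + \frac{137 \sqrt{1353}}{6}) = -22605 - \frac{137 \sqrt{1353}}{6}$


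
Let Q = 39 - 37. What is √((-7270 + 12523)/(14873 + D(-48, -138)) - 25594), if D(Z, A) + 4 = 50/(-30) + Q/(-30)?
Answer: I*√1272849190394959/223009 ≈ 159.98*I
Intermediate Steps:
Q = 2
D(Z, A) = -86/15 (D(Z, A) = -4 + (50/(-30) + 2/(-30)) = -4 + (50*(-1/30) + 2*(-1/30)) = -4 + (-5/3 - 1/15) = -4 - 26/15 = -86/15)
√((-7270 + 12523)/(14873 + D(-48, -138)) - 25594) = √((-7270 + 12523)/(14873 - 86/15) - 25594) = √(5253/(223009/15) - 25594) = √(5253*(15/223009) - 25594) = √(78795/223009 - 25594) = √(-5707613551/223009) = I*√1272849190394959/223009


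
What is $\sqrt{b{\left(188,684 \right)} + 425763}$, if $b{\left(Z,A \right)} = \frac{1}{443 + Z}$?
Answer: $\frac{\sqrt{169522222474}}{631} \approx 652.5$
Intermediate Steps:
$\sqrt{b{\left(188,684 \right)} + 425763} = \sqrt{\frac{1}{443 + 188} + 425763} = \sqrt{\frac{1}{631} + 425763} = \sqrt{\frac{268656454}{631}} = \frac{\sqrt{169522222474}}{631}$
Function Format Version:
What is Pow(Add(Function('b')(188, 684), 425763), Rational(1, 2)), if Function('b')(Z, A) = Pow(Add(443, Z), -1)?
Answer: Mul(Rational(1, 631), Pow(169522222474, Rational(1, 2))) ≈ 652.50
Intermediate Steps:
Pow(Add(Function('b')(188, 684), 425763), Rational(1, 2)) = Pow(Add(Pow(Add(443, 188), -1), 425763), Rational(1, 2)) = Pow(Add(Pow(631, -1), 425763), Rational(1, 2)) = Pow(Add(Rational(1, 631), 425763), Rational(1, 2)) = Pow(Rational(268656454, 631), Rational(1, 2)) = Mul(Rational(1, 631), Pow(169522222474, Rational(1, 2)))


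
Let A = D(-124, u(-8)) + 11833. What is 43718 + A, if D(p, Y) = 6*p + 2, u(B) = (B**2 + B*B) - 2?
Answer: 54809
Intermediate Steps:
u(B) = -2 + 2*B**2 (u(B) = (B**2 + B**2) - 2 = 2*B**2 - 2 = -2 + 2*B**2)
D(p, Y) = 2 + 6*p
A = 11091 (A = (2 + 6*(-124)) + 11833 = (2 - 744) + 11833 = -742 + 11833 = 11091)
43718 + A = 43718 + 11091 = 54809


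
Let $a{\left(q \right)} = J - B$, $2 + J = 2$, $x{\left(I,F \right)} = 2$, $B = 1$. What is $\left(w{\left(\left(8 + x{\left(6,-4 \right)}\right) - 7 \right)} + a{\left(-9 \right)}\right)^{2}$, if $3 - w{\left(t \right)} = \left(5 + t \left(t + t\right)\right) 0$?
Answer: $4$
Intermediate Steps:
$J = 0$ ($J = -2 + 2 = 0$)
$w{\left(t \right)} = 3$ ($w{\left(t \right)} = 3 - \left(5 + t \left(t + t\right)\right) 0 = 3 - \left(5 + t 2 t\right) 0 = 3 - \left(5 + 2 t^{2}\right) 0 = 3 - 0 = 3 + 0 = 3$)
$a{\left(q \right)} = -1$ ($a{\left(q \right)} = 0 - 1 = -1$)
$\left(w{\left(\left(8 + x{\left(6,-4 \right)}\right) - 7 \right)} + a{\left(-9 \right)}\right)^{2} = \left(3 - 1\right)^{2} = 2^{2} = 4$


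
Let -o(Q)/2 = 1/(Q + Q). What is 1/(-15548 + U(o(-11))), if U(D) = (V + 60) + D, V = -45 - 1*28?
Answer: -11/171170 ≈ -6.4264e-5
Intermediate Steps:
o(Q) = -1/Q (o(Q) = -2/(Q + Q) = -2*1/(2*Q) = -1/Q)
V = -73 (V = -45 - 28 = -73)
U(D) = -13 + D (U(D) = (-73 + 60) + D = -13 + D)
1/(-15548 + U(o(-11))) = 1/(-15548 + (-13 - 1/(-11))) = 1/(-15548 + (-13 - 1*(-1/11))) = 1/(-15548 + (-13 + 1/11)) = 1/(-15548 - 142/11) = 1/(-171170/11) = -11/171170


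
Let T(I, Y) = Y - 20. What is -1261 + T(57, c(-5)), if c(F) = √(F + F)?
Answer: -1281 + I*√10 ≈ -1281.0 + 3.1623*I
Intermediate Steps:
c(F) = √2*√F (c(F) = √(2*F) = √2*√F)
T(I, Y) = -20 + Y
-1261 + T(57, c(-5)) = -1261 + (-20 + √2*√(-5)) = -1261 + (-20 + √2*(I*√5)) = -1261 + (-20 + I*√10) = -1281 + I*√10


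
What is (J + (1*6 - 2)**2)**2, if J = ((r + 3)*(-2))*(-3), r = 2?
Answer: 2116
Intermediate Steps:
J = 30 (J = ((2 + 3)*(-2))*(-3) = (5*(-2))*(-3) = -10*(-3) = 30)
(J + (1*6 - 2)**2)**2 = (30 + (1*6 - 2)**2)**2 = (30 + (6 - 2)**2)**2 = (30 + 4**2)**2 = (30 + 16)**2 = 46**2 = 2116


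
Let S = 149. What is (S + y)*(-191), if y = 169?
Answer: -60738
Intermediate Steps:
(S + y)*(-191) = (149 + 169)*(-191) = 318*(-191) = -60738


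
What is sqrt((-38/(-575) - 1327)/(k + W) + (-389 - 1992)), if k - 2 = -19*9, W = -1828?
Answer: 2*I*sqrt(31385568485657)/229655 ≈ 48.789*I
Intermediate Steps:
k = -169 (k = 2 - 19*9 = 2 - 171 = -169)
sqrt((-38/(-575) - 1327)/(k + W) + (-389 - 1992)) = sqrt((-38/(-575) - 1327)/(-169 - 1828) + (-389 - 1992)) = sqrt((-38*(-1/575) - 1327)/(-1997) - 2381) = sqrt((38/575 - 1327)*(-1/1997) - 2381) = sqrt(-762987/575*(-1/1997) - 2381) = sqrt(762987/1148275 - 2381) = sqrt(-2733279788/1148275) = 2*I*sqrt(31385568485657)/229655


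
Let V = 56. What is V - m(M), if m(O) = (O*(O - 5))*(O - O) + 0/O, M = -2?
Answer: 56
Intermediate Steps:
m(O) = 0 (m(O) = (O*(-5 + O))*0 + 0 = 0 + 0 = 0)
V - m(M) = 56 - 1*0 = 56 + 0 = 56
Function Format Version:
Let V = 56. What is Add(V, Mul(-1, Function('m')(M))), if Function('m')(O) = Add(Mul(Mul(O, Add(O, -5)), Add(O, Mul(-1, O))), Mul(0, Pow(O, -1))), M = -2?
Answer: 56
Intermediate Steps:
Function('m')(O) = 0 (Function('m')(O) = Add(Mul(Mul(O, Add(-5, O)), 0), 0) = Add(0, 0) = 0)
Add(V, Mul(-1, Function('m')(M))) = Add(56, Mul(-1, 0)) = Add(56, 0) = 56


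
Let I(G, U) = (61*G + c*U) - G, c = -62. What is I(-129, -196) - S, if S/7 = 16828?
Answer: -113384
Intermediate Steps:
I(G, U) = -62*U + 60*G (I(G, U) = (61*G - 62*U) - G = (-62*U + 61*G) - G = -62*U + 60*G)
S = 117796 (S = 7*16828 = 117796)
I(-129, -196) - S = (-62*(-196) + 60*(-129)) - 1*117796 = (12152 - 7740) - 117796 = 4412 - 117796 = -113384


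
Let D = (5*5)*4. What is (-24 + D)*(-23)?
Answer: -1748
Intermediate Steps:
D = 100 (D = 25*4 = 100)
(-24 + D)*(-23) = (-24 + 100)*(-23) = 76*(-23) = -1748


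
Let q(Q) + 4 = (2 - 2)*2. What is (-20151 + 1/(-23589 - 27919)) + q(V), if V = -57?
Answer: -1038143741/51508 ≈ -20155.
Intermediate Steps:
q(Q) = -4 (q(Q) = -4 + (2 - 2)*2 = -4 + 0*2 = -4 + 0 = -4)
(-20151 + 1/(-23589 - 27919)) + q(V) = (-20151 + 1/(-23589 - 27919)) - 4 = (-20151 + 1/(-51508)) - 4 = (-20151 - 1/51508) - 4 = -1037937709/51508 - 4 = -1038143741/51508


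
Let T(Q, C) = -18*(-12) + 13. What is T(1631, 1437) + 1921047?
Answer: 1921276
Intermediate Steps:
T(Q, C) = 229 (T(Q, C) = 216 + 13 = 229)
T(1631, 1437) + 1921047 = 229 + 1921047 = 1921276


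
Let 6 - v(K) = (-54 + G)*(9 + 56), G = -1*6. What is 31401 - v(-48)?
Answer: 27495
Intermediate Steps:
G = -6
v(K) = 3906 (v(K) = 6 - (-54 - 6)*(9 + 56) = 6 - (-60)*65 = 6 - 1*(-3900) = 6 + 3900 = 3906)
31401 - v(-48) = 31401 - 1*3906 = 31401 - 3906 = 27495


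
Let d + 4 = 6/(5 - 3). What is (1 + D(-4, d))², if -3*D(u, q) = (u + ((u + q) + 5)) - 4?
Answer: 121/9 ≈ 13.444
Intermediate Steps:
d = -1 (d = -4 + 6/(5 - 3) = -4 + 6/2 = -4 + 6*(½) = -4 + 3 = -1)
D(u, q) = -⅓ - 2*u/3 - q/3 (D(u, q) = -((u + ((u + q) + 5)) - 4)/3 = -((u + ((q + u) + 5)) - 4)/3 = -((u + (5 + q + u)) - 4)/3 = -((5 + q + 2*u) - 4)/3 = -(1 + q + 2*u)/3 = -⅓ - 2*u/3 - q/3)
(1 + D(-4, d))² = (1 + (-⅓ - ⅔*(-4) - ⅓*(-1)))² = (1 + (-⅓ + 8/3 + ⅓))² = (1 + 8/3)² = (11/3)² = 121/9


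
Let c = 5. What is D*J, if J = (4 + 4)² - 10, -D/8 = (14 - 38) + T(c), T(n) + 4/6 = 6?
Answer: 8064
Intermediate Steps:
T(n) = 16/3 (T(n) = -⅔ + 6 = 16/3)
D = 448/3 (D = -8*((14 - 38) + 16/3) = -8*(-24 + 16/3) = -8*(-56/3) = 448/3 ≈ 149.33)
J = 54 (J = 8² - 10 = 64 - 10 = 54)
D*J = (448/3)*54 = 8064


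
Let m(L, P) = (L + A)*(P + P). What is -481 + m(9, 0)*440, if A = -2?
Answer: -481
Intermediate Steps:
m(L, P) = 2*P*(-2 + L) (m(L, P) = (L - 2)*(P + P) = (-2 + L)*(2*P) = 2*P*(-2 + L))
-481 + m(9, 0)*440 = -481 + (2*0*(-2 + 9))*440 = -481 + (2*0*7)*440 = -481 + 0*440 = -481 + 0 = -481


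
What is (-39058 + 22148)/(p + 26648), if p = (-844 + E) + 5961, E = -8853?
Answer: -8455/11456 ≈ -0.73804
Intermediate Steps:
p = -3736 (p = (-844 - 8853) + 5961 = -9697 + 5961 = -3736)
(-39058 + 22148)/(p + 26648) = (-39058 + 22148)/(-3736 + 26648) = -16910/22912 = -16910*1/22912 = -8455/11456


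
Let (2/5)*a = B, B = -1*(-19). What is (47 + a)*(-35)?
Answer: -6615/2 ≈ -3307.5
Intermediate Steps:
B = 19
a = 95/2 (a = (5/2)*19 = 95/2 ≈ 47.500)
(47 + a)*(-35) = (47 + 95/2)*(-35) = (189/2)*(-35) = -6615/2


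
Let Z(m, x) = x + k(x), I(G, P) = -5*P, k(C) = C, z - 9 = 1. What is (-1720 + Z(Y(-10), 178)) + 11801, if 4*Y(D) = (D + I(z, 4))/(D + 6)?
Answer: 10437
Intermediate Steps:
z = 10 (z = 9 + 1 = 10)
Y(D) = (-20 + D)/(4*(6 + D)) (Y(D) = ((D - 5*4)/(D + 6))/4 = ((D - 20)/(6 + D))/4 = ((-20 + D)/(6 + D))/4 = (-20 + D)/(4*(6 + D)))
Z(m, x) = 2*x (Z(m, x) = x + x = 2*x)
(-1720 + Z(Y(-10), 178)) + 11801 = (-1720 + 2*178) + 11801 = (-1720 + 356) + 11801 = -1364 + 11801 = 10437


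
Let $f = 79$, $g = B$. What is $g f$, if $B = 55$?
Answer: $4345$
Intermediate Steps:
$g = 55$
$g f = 55 \cdot 79 = 4345$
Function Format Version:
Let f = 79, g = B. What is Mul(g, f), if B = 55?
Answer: 4345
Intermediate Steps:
g = 55
Mul(g, f) = Mul(55, 79) = 4345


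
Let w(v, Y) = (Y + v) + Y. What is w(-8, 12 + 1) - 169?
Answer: -151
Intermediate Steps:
w(v, Y) = v + 2*Y
w(-8, 12 + 1) - 169 = (-8 + 2*(12 + 1)) - 169 = (-8 + 2*13) - 169 = (-8 + 26) - 169 = 18 - 169 = -151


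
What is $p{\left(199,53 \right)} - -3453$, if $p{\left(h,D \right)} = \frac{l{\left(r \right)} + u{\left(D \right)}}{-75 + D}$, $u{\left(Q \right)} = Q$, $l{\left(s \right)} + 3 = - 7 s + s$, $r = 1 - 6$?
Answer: $\frac{37943}{11} \approx 3449.4$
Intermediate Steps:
$r = -5$ ($r = 1 - 6 = -5$)
$l{\left(s \right)} = -3 - 6 s$ ($l{\left(s \right)} = -3 + \left(- 7 s + s\right) = -3 - 6 s$)
$p{\left(h,D \right)} = \frac{27 + D}{-75 + D}$ ($p{\left(h,D \right)} = \frac{\left(-3 - -30\right) + D}{-75 + D} = \frac{\left(-3 + 30\right) + D}{-75 + D} = \frac{27 + D}{-75 + D}$)
$p{\left(199,53 \right)} - -3453 = \frac{27 + 53}{-75 + 53} - -3453 = \frac{1}{-22} \cdot 80 + 3453 = \left(- \frac{1}{22}\right) 80 + 3453 = - \frac{40}{11} + 3453 = \frac{37943}{11}$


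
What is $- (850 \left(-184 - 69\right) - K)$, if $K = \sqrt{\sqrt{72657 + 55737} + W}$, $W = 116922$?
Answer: $215050 + \sqrt{116922 + 3 \sqrt{14266}} \approx 2.1539 \cdot 10^{5}$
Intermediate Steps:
$K = \sqrt{116922 + 3 \sqrt{14266}}$ ($K = \sqrt{\sqrt{72657 + 55737} + 116922} = \sqrt{\sqrt{128394} + 116922} = \sqrt{3 \sqrt{14266} + 116922} = \sqrt{116922 + 3 \sqrt{14266}} \approx 342.46$)
$- (850 \left(-184 - 69\right) - K) = - (850 \left(-184 - 69\right) - \sqrt{116922 + 3 \sqrt{14266}}) = - (850 \left(-253\right) - \sqrt{116922 + 3 \sqrt{14266}}) = - (-215050 - \sqrt{116922 + 3 \sqrt{14266}}) = 215050 + \sqrt{116922 + 3 \sqrt{14266}}$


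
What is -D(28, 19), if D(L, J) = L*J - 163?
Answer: -369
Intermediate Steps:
D(L, J) = -163 + J*L (D(L, J) = J*L - 163 = -163 + J*L)
-D(28, 19) = -(-163 + 19*28) = -(-163 + 532) = -1*369 = -369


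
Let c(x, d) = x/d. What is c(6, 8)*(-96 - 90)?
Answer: -279/2 ≈ -139.50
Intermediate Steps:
c(6, 8)*(-96 - 90) = (6/8)*(-96 - 90) = (6*(1/8))*(-186) = (3/4)*(-186) = -279/2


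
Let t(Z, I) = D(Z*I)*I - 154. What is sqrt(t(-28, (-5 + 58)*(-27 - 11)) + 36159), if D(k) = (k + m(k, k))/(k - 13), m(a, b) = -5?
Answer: sqrt(108042600090783)/56379 ≈ 184.37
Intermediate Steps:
D(k) = (-5 + k)/(-13 + k) (D(k) = (k - 5)/(k - 13) = (-5 + k)/(-13 + k))
t(Z, I) = -154 + I*(-5 + I*Z)/(-13 + I*Z) (t(Z, I) = ((-5 + Z*I)/(-13 + Z*I))*I - 154 = ((-5 + I*Z)/(-13 + I*Z))*I - 154 = I*(-5 + I*Z)/(-13 + I*Z) - 154 = -154 + I*(-5 + I*Z)/(-13 + I*Z))
sqrt(t(-28, (-5 + 58)*(-27 - 11)) + 36159) = sqrt((2002 + ((-5 + 58)*(-27 - 11))*(-5 + ((-5 + 58)*(-27 - 11))*(-28)) - 154*(-5 + 58)*(-27 - 11)*(-28))/(-13 + ((-5 + 58)*(-27 - 11))*(-28)) + 36159) = sqrt((2002 + (53*(-38))*(-5 + (53*(-38))*(-28)) - 154*53*(-38)*(-28))/(-13 + (53*(-38))*(-28)) + 36159) = sqrt((2002 - 2014*(-5 - 2014*(-28)) - 154*(-2014)*(-28))/(-13 - 2014*(-28)) + 36159) = sqrt((2002 - 2014*(-5 + 56392) - 8684368)/(-13 + 56392) + 36159) = sqrt((2002 - 2014*56387 - 8684368)/56379 + 36159) = sqrt((2002 - 113563418 - 8684368)/56379 + 36159) = sqrt((1/56379)*(-122245784) + 36159) = sqrt(-122245784/56379 + 36159) = sqrt(1916362477/56379) = sqrt(108042600090783)/56379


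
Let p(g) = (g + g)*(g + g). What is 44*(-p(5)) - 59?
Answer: -4459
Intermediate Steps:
p(g) = 4*g² (p(g) = (2*g)*(2*g) = 4*g²)
44*(-p(5)) - 59 = 44*(-4*5²) - 59 = 44*(-4*25) - 59 = 44*(-1*100) - 59 = 44*(-100) - 59 = -4400 - 59 = -4459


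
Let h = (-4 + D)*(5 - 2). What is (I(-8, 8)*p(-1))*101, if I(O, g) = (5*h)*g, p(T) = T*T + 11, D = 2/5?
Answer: -523584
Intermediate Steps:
D = ⅖ (D = 2*(⅕) = ⅖ ≈ 0.40000)
h = -54/5 (h = (-4 + ⅖)*(5 - 2) = -18/5*3 = -54/5 ≈ -10.800)
p(T) = 11 + T² (p(T) = T² + 11 = 11 + T²)
I(O, g) = -54*g (I(O, g) = (5*(-54/5))*g = -54*g)
(I(-8, 8)*p(-1))*101 = ((-54*8)*(11 + (-1)²))*101 = -432*(11 + 1)*101 = -432*12*101 = -5184*101 = -523584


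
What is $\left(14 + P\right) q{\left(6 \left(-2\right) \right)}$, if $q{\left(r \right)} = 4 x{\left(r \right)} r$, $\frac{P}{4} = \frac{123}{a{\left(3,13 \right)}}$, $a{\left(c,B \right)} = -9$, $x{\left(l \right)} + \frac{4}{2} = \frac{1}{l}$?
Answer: $- \frac{12200}{3} \approx -4066.7$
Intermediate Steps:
$x{\left(l \right)} = -2 + \frac{1}{l}$
$P = - \frac{164}{3}$ ($P = 4 \frac{123}{-9} = 4 \cdot 123 \left(- \frac{1}{9}\right) = 4 \left(- \frac{41}{3}\right) = - \frac{164}{3} \approx -54.667$)
$q{\left(r \right)} = r \left(-8 + \frac{4}{r}\right)$ ($q{\left(r \right)} = 4 \left(-2 + \frac{1}{r}\right) r = \left(-8 + \frac{4}{r}\right) r = r \left(-8 + \frac{4}{r}\right)$)
$\left(14 + P\right) q{\left(6 \left(-2\right) \right)} = \left(14 - \frac{164}{3}\right) \left(4 - 8 \cdot 6 \left(-2\right)\right) = - \frac{122 \left(4 - -96\right)}{3} = - \frac{122 \left(4 + 96\right)}{3} = \left(- \frac{122}{3}\right) 100 = - \frac{12200}{3}$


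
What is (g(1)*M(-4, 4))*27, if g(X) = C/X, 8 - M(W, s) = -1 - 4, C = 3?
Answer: 1053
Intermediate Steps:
M(W, s) = 13 (M(W, s) = 8 - (-1 - 4) = 8 - 1*(-5) = 8 + 5 = 13)
g(X) = 3/X
(g(1)*M(-4, 4))*27 = ((3/1)*13)*27 = ((3*1)*13)*27 = (3*13)*27 = 39*27 = 1053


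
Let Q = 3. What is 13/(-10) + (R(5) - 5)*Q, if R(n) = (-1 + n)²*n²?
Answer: 11837/10 ≈ 1183.7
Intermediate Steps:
R(n) = n²*(-1 + n)²
13/(-10) + (R(5) - 5)*Q = 13/(-10) + (5²*(-1 + 5)² - 5)*3 = 13*(-⅒) + (25*4² - 5)*3 = -13/10 + (25*16 - 5)*3 = -13/10 + (400 - 5)*3 = -13/10 + 395*3 = -13/10 + 1185 = 11837/10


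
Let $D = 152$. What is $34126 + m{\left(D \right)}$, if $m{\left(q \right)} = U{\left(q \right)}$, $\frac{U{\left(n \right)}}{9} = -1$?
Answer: $34117$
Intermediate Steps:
$U{\left(n \right)} = -9$ ($U{\left(n \right)} = 9 \left(-1\right) = -9$)
$m{\left(q \right)} = -9$
$34126 + m{\left(D \right)} = 34126 - 9 = 34117$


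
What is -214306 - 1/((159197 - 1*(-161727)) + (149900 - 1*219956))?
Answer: -53762517609/250868 ≈ -2.1431e+5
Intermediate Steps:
-214306 - 1/((159197 - 1*(-161727)) + (149900 - 1*219956)) = -214306 - 1/((159197 + 161727) + (149900 - 219956)) = -214306 - 1/(320924 - 70056) = -214306 - 1/250868 = -53762517609/250868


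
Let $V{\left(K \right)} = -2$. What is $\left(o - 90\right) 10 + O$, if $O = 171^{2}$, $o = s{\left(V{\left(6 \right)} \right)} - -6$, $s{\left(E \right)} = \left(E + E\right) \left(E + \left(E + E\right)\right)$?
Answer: $28641$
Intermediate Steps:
$s{\left(E \right)} = 6 E^{2}$ ($s{\left(E \right)} = 2 E \left(E + 2 E\right) = 2 E 3 E = 6 E^{2}$)
$o = 30$ ($o = 6 \left(-2\right)^{2} - -6 = 6 \cdot 4 + 6 = 24 + 6 = 30$)
$O = 29241$
$\left(o - 90\right) 10 + O = \left(30 - 90\right) 10 + 29241 = \left(-60\right) 10 + 29241 = -600 + 29241 = 28641$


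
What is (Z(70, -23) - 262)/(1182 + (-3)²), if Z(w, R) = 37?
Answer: -75/397 ≈ -0.18892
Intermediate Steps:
(Z(70, -23) - 262)/(1182 + (-3)²) = (37 - 262)/(1182 + (-3)²) = -225/(1182 + 9) = -225/1191 = -225*1/1191 = -75/397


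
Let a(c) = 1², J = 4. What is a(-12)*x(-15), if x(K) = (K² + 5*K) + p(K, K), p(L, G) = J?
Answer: 154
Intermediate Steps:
p(L, G) = 4
x(K) = 4 + K² + 5*K (x(K) = (K² + 5*K) + 4 = 4 + K² + 5*K)
a(c) = 1
a(-12)*x(-15) = 1*(4 + (-15)² + 5*(-15)) = 1*(4 + 225 - 75) = 1*154 = 154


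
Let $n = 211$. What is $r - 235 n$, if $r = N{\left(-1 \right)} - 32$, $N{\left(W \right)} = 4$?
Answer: $-49613$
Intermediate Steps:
$r = -28$ ($r = 4 - 32 = -28$)
$r - 235 n = -28 - 49585 = -49613$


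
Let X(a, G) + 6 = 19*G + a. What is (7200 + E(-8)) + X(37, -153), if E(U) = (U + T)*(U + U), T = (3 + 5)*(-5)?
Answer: 5092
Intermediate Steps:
T = -40 (T = 8*(-5) = -40)
X(a, G) = -6 + a + 19*G (X(a, G) = -6 + (19*G + a) = -6 + (a + 19*G) = -6 + a + 19*G)
E(U) = 2*U*(-40 + U) (E(U) = (U - 40)*(U + U) = (-40 + U)*(2*U) = 2*U*(-40 + U))
(7200 + E(-8)) + X(37, -153) = (7200 + 2*(-8)*(-40 - 8)) + (-6 + 37 + 19*(-153)) = (7200 + 2*(-8)*(-48)) + (-6 + 37 - 2907) = (7200 + 768) - 2876 = 7968 - 2876 = 5092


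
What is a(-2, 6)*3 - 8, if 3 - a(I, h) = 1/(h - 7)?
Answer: 4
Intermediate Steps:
a(I, h) = 3 - 1/(-7 + h) (a(I, h) = 3 - 1/(h - 7) = 3 - 1/(-7 + h))
a(-2, 6)*3 - 8 = ((-22 + 3*6)/(-7 + 6))*3 - 8 = ((-22 + 18)/(-1))*3 - 8 = -1*(-4)*3 - 8 = 4*3 - 8 = 12 - 8 = 4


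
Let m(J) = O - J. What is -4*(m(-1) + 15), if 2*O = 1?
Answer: -66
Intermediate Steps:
O = ½ (O = (½)*1 = ½ ≈ 0.50000)
m(J) = ½ - J
-4*(m(-1) + 15) = -4*((½ - 1*(-1)) + 15) = -4*((½ + 1) + 15) = -4*(3/2 + 15) = -4*33/2 = -66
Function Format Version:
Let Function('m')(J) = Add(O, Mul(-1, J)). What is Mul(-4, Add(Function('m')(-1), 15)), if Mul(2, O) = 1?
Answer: -66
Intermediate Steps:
O = Rational(1, 2) (O = Mul(Rational(1, 2), 1) = Rational(1, 2) ≈ 0.50000)
Function('m')(J) = Add(Rational(1, 2), Mul(-1, J))
Mul(-4, Add(Function('m')(-1), 15)) = Mul(-4, Add(Add(Rational(1, 2), Mul(-1, -1)), 15)) = Mul(-4, Add(Add(Rational(1, 2), 1), 15)) = Mul(-4, Add(Rational(3, 2), 15)) = Mul(-4, Rational(33, 2)) = -66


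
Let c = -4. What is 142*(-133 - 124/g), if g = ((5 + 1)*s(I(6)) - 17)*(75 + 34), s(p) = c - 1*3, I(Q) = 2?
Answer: -121438258/6431 ≈ -18883.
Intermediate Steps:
s(p) = -7 (s(p) = -4 - 1*3 = -4 - 3 = -7)
g = -6431 (g = ((5 + 1)*(-7) - 17)*(75 + 34) = (6*(-7) - 17)*109 = (-42 - 17)*109 = -59*109 = -6431)
142*(-133 - 124/g) = 142*(-133 - 124/(-6431)) = 142*(-133 - 124*(-1/6431)) = 142*(-133 + 124/6431) = 142*(-855199/6431) = -121438258/6431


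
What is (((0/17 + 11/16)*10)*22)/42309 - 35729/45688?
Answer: -1504747951/1933013592 ≈ -0.77845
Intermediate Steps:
(((0/17 + 11/16)*10)*22)/42309 - 35729/45688 = (((0*(1/17) + 11*(1/16))*10)*22)*(1/42309) - 35729*1/45688 = (((0 + 11/16)*10)*22)*(1/42309) - 35729/45688 = (((11/16)*10)*22)*(1/42309) - 35729/45688 = ((55/8)*22)*(1/42309) - 35729/45688 = (605/4)*(1/42309) - 35729/45688 = 605/169236 - 35729/45688 = -1504747951/1933013592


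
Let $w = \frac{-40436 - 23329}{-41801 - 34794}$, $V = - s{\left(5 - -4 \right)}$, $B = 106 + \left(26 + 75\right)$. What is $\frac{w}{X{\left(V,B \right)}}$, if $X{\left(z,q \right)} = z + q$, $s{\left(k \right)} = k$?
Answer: $\frac{1417}{337018} \approx 0.0042045$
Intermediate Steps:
$B = 207$ ($B = 106 + 101 = 207$)
$V = -9$ ($V = - (5 - -4) = - (5 + 4) = \left(-1\right) 9 = -9$)
$X{\left(z,q \right)} = q + z$
$w = \frac{12753}{15319}$ ($w = - \frac{63765}{-76595} = \left(-63765\right) \left(- \frac{1}{76595}\right) = \frac{12753}{15319} \approx 0.8325$)
$\frac{w}{X{\left(V,B \right)}} = \frac{12753}{15319 \left(207 - 9\right)} = \frac{12753}{15319 \cdot 198} = \frac{12753}{15319} \cdot \frac{1}{198} = \frac{1417}{337018}$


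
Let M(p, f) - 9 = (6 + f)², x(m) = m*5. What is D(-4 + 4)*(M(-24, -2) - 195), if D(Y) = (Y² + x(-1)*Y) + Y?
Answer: 0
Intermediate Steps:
x(m) = 5*m
M(p, f) = 9 + (6 + f)²
D(Y) = Y² - 4*Y (D(Y) = (Y² + (5*(-1))*Y) + Y = (Y² - 5*Y) + Y = Y² - 4*Y)
D(-4 + 4)*(M(-24, -2) - 195) = ((-4 + 4)*(-4 + (-4 + 4)))*((9 + (6 - 2)²) - 195) = (0*(-4 + 0))*((9 + 4²) - 195) = (0*(-4))*((9 + 16) - 195) = 0*(25 - 195) = 0*(-170) = 0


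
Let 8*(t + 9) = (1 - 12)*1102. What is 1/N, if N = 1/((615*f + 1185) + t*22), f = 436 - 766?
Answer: -470597/2 ≈ -2.3530e+5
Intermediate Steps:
f = -330
t = -6097/4 (t = -9 + ((1 - 12)*1102)/8 = -9 + (-11*1102)/8 = -9 + (⅛)*(-12122) = -9 - 6061/4 = -6097/4 ≈ -1524.3)
N = -2/470597 (N = 1/((615*(-330) + 1185) - 6097/4*22) = 1/((-202950 + 1185) - 67067/2) = 1/(-201765 - 67067/2) = 1/(-470597/2) = -2/470597 ≈ -4.2499e-6)
1/N = 1/(-2/470597) = -470597/2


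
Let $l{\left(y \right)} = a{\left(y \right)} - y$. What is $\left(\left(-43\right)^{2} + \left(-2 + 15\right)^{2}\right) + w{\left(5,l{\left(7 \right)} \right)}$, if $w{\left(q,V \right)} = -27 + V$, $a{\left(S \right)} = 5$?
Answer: $1989$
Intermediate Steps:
$l{\left(y \right)} = 5 - y$
$\left(\left(-43\right)^{2} + \left(-2 + 15\right)^{2}\right) + w{\left(5,l{\left(7 \right)} \right)} = \left(\left(-43\right)^{2} + \left(-2 + 15\right)^{2}\right) + \left(-27 + \left(5 - 7\right)\right) = \left(1849 + 13^{2}\right) + \left(-27 + \left(5 - 7\right)\right) = \left(1849 + 169\right) - 29 = 2018 - 29 = 1989$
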